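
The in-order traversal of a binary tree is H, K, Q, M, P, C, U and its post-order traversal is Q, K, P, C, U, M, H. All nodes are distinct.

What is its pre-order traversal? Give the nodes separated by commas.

The last element of post-order is the root; it splits in-order into left and right subtrees.
Root H: left subtree has 0 nodes { }, right has 6 {K, Q, M, P, C, U}.
  Root M: left subtree has 2 nodes {K, Q}, right has 3 {P, C, U}.
    Root K: left subtree has 0 nodes { }, right has 1 {Q}.
    Root U: left subtree has 2 nodes {P, C}, right has 0 { }.
      Root C: left subtree has 1 node {P}, right has 0 { }.

H, M, K, Q, U, C, P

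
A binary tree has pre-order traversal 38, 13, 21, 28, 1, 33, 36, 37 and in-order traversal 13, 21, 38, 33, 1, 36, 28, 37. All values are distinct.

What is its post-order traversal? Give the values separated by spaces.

21 13 33 36 1 37 28 38

The first element of pre-order is the root; it splits in-order into left and right subtrees.
Root 38: left subtree has 2 nodes {13, 21}, right has 5 {33, 1, 36, 28, 37}.
  Root 13: left subtree has 0 nodes { }, right has 1 {21}.
  Root 28: left subtree has 3 nodes {33, 1, 36}, right has 1 {37}.
    Root 1: left subtree has 1 node {33}, right has 1 {36}.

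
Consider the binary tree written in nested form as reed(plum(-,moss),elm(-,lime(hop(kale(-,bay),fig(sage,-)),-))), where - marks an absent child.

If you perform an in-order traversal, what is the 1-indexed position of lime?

10

In-order visits the left subtree, then the node, then the right subtree.
At reed: go left to plum.
  At plum: no left child.
  Visit plum.
  At plum: go right to moss.
    moss is a leaf — visit moss.
Visit reed.
At reed: go right to elm.
  At elm: no left child.
  Visit elm.
  At elm: go right to lime.
    At lime: go left to hop.
      At hop: go left to kale.
        At kale: no left child.
        Visit kale.
        At kale: go right to bay.
          bay is a leaf — visit bay.
      Visit hop.
      At hop: go right to fig.
        At fig: go left to sage.
          sage is a leaf — visit sage.
        Visit fig.
        At fig: no right child.
    Visit lime.
    At lime: no right child.
Full in-order sequence: plum, moss, reed, elm, kale, bay, hop, sage, fig, lime.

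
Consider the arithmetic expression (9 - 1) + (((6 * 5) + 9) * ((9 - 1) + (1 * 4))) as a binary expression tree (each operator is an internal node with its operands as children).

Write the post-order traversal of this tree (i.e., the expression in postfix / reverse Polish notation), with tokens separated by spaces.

9 1 - 6 5 * 9 + 9 1 - 1 4 * + * +

Post-order on an expression tree gives postfix notation: for each operator, emit left operand, right operand, then the operator.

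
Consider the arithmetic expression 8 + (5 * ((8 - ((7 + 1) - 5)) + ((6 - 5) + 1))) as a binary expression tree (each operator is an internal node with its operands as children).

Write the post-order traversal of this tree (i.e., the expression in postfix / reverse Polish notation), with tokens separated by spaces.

8 5 8 7 1 + 5 - - 6 5 - 1 + + * +

Post-order on an expression tree gives postfix notation: for each operator, emit left operand, right operand, then the operator.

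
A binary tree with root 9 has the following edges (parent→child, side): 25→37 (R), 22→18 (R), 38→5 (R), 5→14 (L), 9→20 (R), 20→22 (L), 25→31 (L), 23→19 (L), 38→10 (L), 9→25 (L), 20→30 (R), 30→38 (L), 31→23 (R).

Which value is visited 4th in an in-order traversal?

25

In-order visits the left subtree, then the node, then the right subtree.
At 9: go left to 25.
  At 25: go left to 31.
    At 31: no left child.
    Visit 31.
    At 31: go right to 23.
      At 23: go left to 19.
        19 is a leaf — visit 19.
      Visit 23.
      At 23: no right child.
  Visit 25.
  At 25: go right to 37.
    37 is a leaf — visit 37.
Visit 9.
At 9: go right to 20.
  At 20: go left to 22.
    At 22: no left child.
    Visit 22.
    At 22: go right to 18.
      18 is a leaf — visit 18.
  Visit 20.
  At 20: go right to 30.
    At 30: go left to 38.
      At 38: go left to 10.
        10 is a leaf — visit 10.
      Visit 38.
      At 38: go right to 5.
        At 5: go left to 14.
          14 is a leaf — visit 14.
        Visit 5.
        At 5: no right child.
    Visit 30.
    At 30: no right child.
Full in-order sequence: 31, 19, 23, 25, 37, 9, 22, 18, 20, 10, 38, 14, 5, 30.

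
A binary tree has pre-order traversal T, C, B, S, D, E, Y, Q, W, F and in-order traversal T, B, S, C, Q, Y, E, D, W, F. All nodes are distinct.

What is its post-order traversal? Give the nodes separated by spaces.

S B Q Y E F W D C T

The first element of pre-order is the root; it splits in-order into left and right subtrees.
Root T: left subtree has 0 nodes { }, right has 9 {B, S, C, Q, Y, E, D, W, F}.
  Root C: left subtree has 2 nodes {B, S}, right has 6 {Q, Y, E, D, W, F}.
    Root B: left subtree has 0 nodes { }, right has 1 {S}.
    Root D: left subtree has 3 nodes {Q, Y, E}, right has 2 {W, F}.
      Root E: left subtree has 2 nodes {Q, Y}, right has 0 { }.
        Root Y: left subtree has 1 node {Q}, right has 0 { }.
      Root W: left subtree has 0 nodes { }, right has 1 {F}.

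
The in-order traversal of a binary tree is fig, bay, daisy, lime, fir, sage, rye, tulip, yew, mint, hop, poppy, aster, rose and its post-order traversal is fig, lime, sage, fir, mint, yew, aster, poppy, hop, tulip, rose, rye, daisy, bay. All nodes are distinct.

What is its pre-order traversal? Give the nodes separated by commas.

The last element of post-order is the root; it splits in-order into left and right subtrees.
Root bay: left subtree has 1 node {fig}, right has 12 {daisy, lime, fir, sage, rye, tulip, yew, mint, hop, poppy, aster, rose}.
  Root daisy: left subtree has 0 nodes { }, right has 11 {lime, fir, sage, rye, tulip, yew, mint, hop, poppy, aster, rose}.
    Root rye: left subtree has 3 nodes {lime, fir, sage}, right has 7 {tulip, yew, mint, hop, poppy, aster, rose}.
      Root fir: left subtree has 1 node {lime}, right has 1 {sage}.
      Root rose: left subtree has 6 nodes {tulip, yew, mint, hop, poppy, aster}, right has 0 { }.
        Root tulip: left subtree has 0 nodes { }, right has 5 {yew, mint, hop, poppy, aster}.
          Root hop: left subtree has 2 nodes {yew, mint}, right has 2 {poppy, aster}.
            Root yew: left subtree has 0 nodes { }, right has 1 {mint}.
            Root poppy: left subtree has 0 nodes { }, right has 1 {aster}.

bay, fig, daisy, rye, fir, lime, sage, rose, tulip, hop, yew, mint, poppy, aster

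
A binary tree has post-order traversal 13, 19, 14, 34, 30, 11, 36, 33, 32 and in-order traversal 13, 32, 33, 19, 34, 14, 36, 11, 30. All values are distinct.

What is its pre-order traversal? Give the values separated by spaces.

The last element of post-order is the root; it splits in-order into left and right subtrees.
Root 32: left subtree has 1 node {13}, right has 7 {33, 19, 34, 14, 36, 11, 30}.
  Root 33: left subtree has 0 nodes { }, right has 6 {19, 34, 14, 36, 11, 30}.
    Root 36: left subtree has 3 nodes {19, 34, 14}, right has 2 {11, 30}.
      Root 34: left subtree has 1 node {19}, right has 1 {14}.
      Root 11: left subtree has 0 nodes { }, right has 1 {30}.

32 13 33 36 34 19 14 11 30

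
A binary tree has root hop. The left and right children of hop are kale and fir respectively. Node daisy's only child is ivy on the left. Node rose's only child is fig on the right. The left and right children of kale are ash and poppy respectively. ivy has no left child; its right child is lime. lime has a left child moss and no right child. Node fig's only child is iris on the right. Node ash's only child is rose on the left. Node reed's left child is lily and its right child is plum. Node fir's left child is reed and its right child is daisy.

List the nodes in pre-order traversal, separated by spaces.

Pre-order visits the node, then its left subtree, then its right subtree.
Visit hop.
At hop: go left to kale.
  Visit kale.
  At kale: go left to ash.
    Visit ash.
    At ash: go left to rose.
      Visit rose.
      At rose: no left child.
      At rose: go right to fig.
        Visit fig.
        At fig: no left child.
        At fig: go right to iris.
          iris is a leaf — visit iris.
    At ash: no right child.
  At kale: go right to poppy.
    poppy is a leaf — visit poppy.
At hop: go right to fir.
  Visit fir.
  At fir: go left to reed.
    Visit reed.
    At reed: go left to lily.
      lily is a leaf — visit lily.
    At reed: go right to plum.
      plum is a leaf — visit plum.
  At fir: go right to daisy.
    Visit daisy.
    At daisy: go left to ivy.
      Visit ivy.
      At ivy: no left child.
      At ivy: go right to lime.
        Visit lime.
        At lime: go left to moss.
          moss is a leaf — visit moss.
        At lime: no right child.
    At daisy: no right child.

hop kale ash rose fig iris poppy fir reed lily plum daisy ivy lime moss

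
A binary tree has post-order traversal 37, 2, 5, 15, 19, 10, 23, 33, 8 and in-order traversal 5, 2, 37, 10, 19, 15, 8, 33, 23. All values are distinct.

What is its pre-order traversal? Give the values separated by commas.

8, 10, 5, 2, 37, 19, 15, 33, 23

The last element of post-order is the root; it splits in-order into left and right subtrees.
Root 8: left subtree has 6 nodes {5, 2, 37, 10, 19, 15}, right has 2 {33, 23}.
  Root 10: left subtree has 3 nodes {5, 2, 37}, right has 2 {19, 15}.
    Root 5: left subtree has 0 nodes { }, right has 2 {2, 37}.
      Root 2: left subtree has 0 nodes { }, right has 1 {37}.
    Root 19: left subtree has 0 nodes { }, right has 1 {15}.
  Root 33: left subtree has 0 nodes { }, right has 1 {23}.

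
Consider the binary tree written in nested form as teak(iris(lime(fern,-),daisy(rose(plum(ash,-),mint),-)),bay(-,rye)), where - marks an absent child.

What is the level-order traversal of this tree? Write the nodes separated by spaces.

teak iris bay lime daisy rye fern rose plum mint ash

Level-order visits nodes level by level from the root, left to right within each level.
Level 0: teak
Level 1: iris, bay
Level 2: lime, daisy, rye
Level 3: fern, rose
Level 4: plum, mint
Level 5: ash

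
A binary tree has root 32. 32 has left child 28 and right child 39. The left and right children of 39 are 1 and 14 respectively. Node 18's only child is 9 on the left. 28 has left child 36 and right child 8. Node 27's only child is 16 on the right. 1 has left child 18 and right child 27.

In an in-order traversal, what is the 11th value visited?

14

In-order visits the left subtree, then the node, then the right subtree.
At 32: go left to 28.
  At 28: go left to 36.
    36 is a leaf — visit 36.
  Visit 28.
  At 28: go right to 8.
    8 is a leaf — visit 8.
Visit 32.
At 32: go right to 39.
  At 39: go left to 1.
    At 1: go left to 18.
      At 18: go left to 9.
        9 is a leaf — visit 9.
      Visit 18.
      At 18: no right child.
    Visit 1.
    At 1: go right to 27.
      At 27: no left child.
      Visit 27.
      At 27: go right to 16.
        16 is a leaf — visit 16.
  Visit 39.
  At 39: go right to 14.
    14 is a leaf — visit 14.
Full in-order sequence: 36, 28, 8, 32, 9, 18, 1, 27, 16, 39, 14.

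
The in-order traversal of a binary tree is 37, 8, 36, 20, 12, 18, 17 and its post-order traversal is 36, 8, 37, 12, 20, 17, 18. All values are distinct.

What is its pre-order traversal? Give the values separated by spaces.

18 20 37 8 36 12 17

The last element of post-order is the root; it splits in-order into left and right subtrees.
Root 18: left subtree has 5 nodes {37, 8, 36, 20, 12}, right has 1 {17}.
  Root 20: left subtree has 3 nodes {37, 8, 36}, right has 1 {12}.
    Root 37: left subtree has 0 nodes { }, right has 2 {8, 36}.
      Root 8: left subtree has 0 nodes { }, right has 1 {36}.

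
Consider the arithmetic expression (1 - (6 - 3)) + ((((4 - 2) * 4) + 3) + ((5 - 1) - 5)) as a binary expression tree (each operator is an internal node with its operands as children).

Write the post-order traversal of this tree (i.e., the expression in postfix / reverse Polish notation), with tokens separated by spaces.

Post-order on an expression tree gives postfix notation: for each operator, emit left operand, right operand, then the operator.

1 6 3 - - 4 2 - 4 * 3 + 5 1 - 5 - + +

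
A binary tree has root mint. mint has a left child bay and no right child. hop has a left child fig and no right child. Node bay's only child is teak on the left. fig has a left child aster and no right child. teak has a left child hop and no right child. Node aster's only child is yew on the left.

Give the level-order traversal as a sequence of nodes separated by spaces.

mint bay teak hop fig aster yew

Level-order visits nodes level by level from the root, left to right within each level.
Level 0: mint
Level 1: bay
Level 2: teak
Level 3: hop
Level 4: fig
Level 5: aster
Level 6: yew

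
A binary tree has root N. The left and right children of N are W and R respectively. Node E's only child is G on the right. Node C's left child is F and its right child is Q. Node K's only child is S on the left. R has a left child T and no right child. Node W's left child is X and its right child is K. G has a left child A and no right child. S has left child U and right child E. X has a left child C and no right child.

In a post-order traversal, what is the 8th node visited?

Post-order visits the left subtree, then the right subtree, then the node.
At N: go left to W.
  At W: go left to X.
    At X: go left to C.
      At C: go left to F.
        F is a leaf — visit F.
      At C: go right to Q.
        Q is a leaf — visit Q.
      Visit C.
    At X: no right child.
    Visit X.
  At W: go right to K.
    At K: go left to S.
      At S: go left to U.
        U is a leaf — visit U.
      At S: go right to E.
        At E: no left child.
        At E: go right to G.
          At G: go left to A.
            A is a leaf — visit A.
          At G: no right child.
          Visit G.
        Visit E.
      Visit S.
    At K: no right child.
    Visit K.
  Visit W.
At N: go right to R.
  At R: go left to T.
    T is a leaf — visit T.
  At R: no right child.
  Visit R.
Visit N.
Full post-order sequence: F, Q, C, X, U, A, G, E, S, K, W, T, R, N.

E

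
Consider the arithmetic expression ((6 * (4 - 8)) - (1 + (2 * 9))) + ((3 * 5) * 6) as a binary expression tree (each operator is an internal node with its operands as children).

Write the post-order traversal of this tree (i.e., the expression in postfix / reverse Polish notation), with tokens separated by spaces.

Post-order on an expression tree gives postfix notation: for each operator, emit left operand, right operand, then the operator.

6 4 8 - * 1 2 9 * + - 3 5 * 6 * +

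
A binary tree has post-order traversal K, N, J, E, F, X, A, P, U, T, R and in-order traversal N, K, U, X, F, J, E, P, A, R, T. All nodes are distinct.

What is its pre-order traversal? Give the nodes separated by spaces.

R U N K P X F E J A T

The last element of post-order is the root; it splits in-order into left and right subtrees.
Root R: left subtree has 9 nodes {N, K, U, X, F, J, E, P, A}, right has 1 {T}.
  Root U: left subtree has 2 nodes {N, K}, right has 6 {X, F, J, E, P, A}.
    Root N: left subtree has 0 nodes { }, right has 1 {K}.
    Root P: left subtree has 4 nodes {X, F, J, E}, right has 1 {A}.
      Root X: left subtree has 0 nodes { }, right has 3 {F, J, E}.
        Root F: left subtree has 0 nodes { }, right has 2 {J, E}.
          Root E: left subtree has 1 node {J}, right has 0 { }.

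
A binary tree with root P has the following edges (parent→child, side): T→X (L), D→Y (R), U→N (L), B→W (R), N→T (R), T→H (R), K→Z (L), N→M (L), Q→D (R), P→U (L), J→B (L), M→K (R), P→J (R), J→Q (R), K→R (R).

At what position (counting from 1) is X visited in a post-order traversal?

Post-order visits the left subtree, then the right subtree, then the node.
At P: go left to U.
  At U: go left to N.
    At N: go left to M.
      At M: no left child.
      At M: go right to K.
        At K: go left to Z.
          Z is a leaf — visit Z.
        At K: go right to R.
          R is a leaf — visit R.
        Visit K.
      Visit M.
    At N: go right to T.
      At T: go left to X.
        X is a leaf — visit X.
      At T: go right to H.
        H is a leaf — visit H.
      Visit T.
    Visit N.
  At U: no right child.
  Visit U.
At P: go right to J.
  At J: go left to B.
    At B: no left child.
    At B: go right to W.
      W is a leaf — visit W.
    Visit B.
  At J: go right to Q.
    At Q: no left child.
    At Q: go right to D.
      At D: no left child.
      At D: go right to Y.
        Y is a leaf — visit Y.
      Visit D.
    Visit Q.
  Visit J.
Visit P.
Full post-order sequence: Z, R, K, M, X, H, T, N, U, W, B, Y, D, Q, J, P.

5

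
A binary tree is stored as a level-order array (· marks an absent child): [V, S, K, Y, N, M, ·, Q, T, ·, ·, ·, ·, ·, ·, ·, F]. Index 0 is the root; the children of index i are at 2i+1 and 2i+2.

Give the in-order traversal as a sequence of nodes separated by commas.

Q, F, Y, T, S, N, V, M, K

In-order visits the left subtree, then the node, then the right subtree.
At V: go left to S.
  At S: go left to Y.
    At Y: go left to Q.
      At Q: no left child.
      Visit Q.
      At Q: go right to F.
        F is a leaf — visit F.
    Visit Y.
    At Y: go right to T.
      T is a leaf — visit T.
  Visit S.
  At S: go right to N.
    N is a leaf — visit N.
Visit V.
At V: go right to K.
  At K: go left to M.
    M is a leaf — visit M.
  Visit K.
  At K: no right child.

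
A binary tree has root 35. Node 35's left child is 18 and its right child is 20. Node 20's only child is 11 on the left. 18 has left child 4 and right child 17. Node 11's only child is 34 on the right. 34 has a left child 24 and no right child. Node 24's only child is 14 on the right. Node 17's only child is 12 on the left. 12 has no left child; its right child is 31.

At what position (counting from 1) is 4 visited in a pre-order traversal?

3

Pre-order visits the node, then its left subtree, then its right subtree.
Visit 35.
At 35: go left to 18.
  Visit 18.
  At 18: go left to 4.
    4 is a leaf — visit 4.
  At 18: go right to 17.
    Visit 17.
    At 17: go left to 12.
      Visit 12.
      At 12: no left child.
      At 12: go right to 31.
        31 is a leaf — visit 31.
    At 17: no right child.
At 35: go right to 20.
  Visit 20.
  At 20: go left to 11.
    Visit 11.
    At 11: no left child.
    At 11: go right to 34.
      Visit 34.
      At 34: go left to 24.
        Visit 24.
        At 24: no left child.
        At 24: go right to 14.
          14 is a leaf — visit 14.
      At 34: no right child.
  At 20: no right child.
Full pre-order sequence: 35, 18, 4, 17, 12, 31, 20, 11, 34, 24, 14.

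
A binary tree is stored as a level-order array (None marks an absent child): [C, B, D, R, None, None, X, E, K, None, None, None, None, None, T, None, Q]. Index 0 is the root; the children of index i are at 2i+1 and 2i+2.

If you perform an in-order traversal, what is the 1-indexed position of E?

In-order visits the left subtree, then the node, then the right subtree.
At C: go left to B.
  At B: go left to R.
    At R: go left to E.
      At E: no left child.
      Visit E.
      At E: go right to Q.
        Q is a leaf — visit Q.
    Visit R.
    At R: go right to K.
      K is a leaf — visit K.
  Visit B.
  At B: no right child.
Visit C.
At C: go right to D.
  At D: no left child.
  Visit D.
  At D: go right to X.
    At X: no left child.
    Visit X.
    At X: go right to T.
      T is a leaf — visit T.
Full in-order sequence: E, Q, R, K, B, C, D, X, T.

1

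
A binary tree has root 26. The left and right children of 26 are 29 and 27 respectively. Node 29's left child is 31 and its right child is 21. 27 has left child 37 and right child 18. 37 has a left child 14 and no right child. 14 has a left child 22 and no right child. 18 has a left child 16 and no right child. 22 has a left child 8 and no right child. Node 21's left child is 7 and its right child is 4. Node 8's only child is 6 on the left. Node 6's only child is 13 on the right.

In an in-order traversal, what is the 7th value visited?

6

In-order visits the left subtree, then the node, then the right subtree.
At 26: go left to 29.
  At 29: go left to 31.
    31 is a leaf — visit 31.
  Visit 29.
  At 29: go right to 21.
    At 21: go left to 7.
      7 is a leaf — visit 7.
    Visit 21.
    At 21: go right to 4.
      4 is a leaf — visit 4.
Visit 26.
At 26: go right to 27.
  At 27: go left to 37.
    At 37: go left to 14.
      At 14: go left to 22.
        At 22: go left to 8.
          At 8: go left to 6.
            At 6: no left child.
            Visit 6.
            At 6: go right to 13.
              13 is a leaf — visit 13.
          Visit 8.
          At 8: no right child.
        Visit 22.
        At 22: no right child.
      Visit 14.
      At 14: no right child.
    Visit 37.
    At 37: no right child.
  Visit 27.
  At 27: go right to 18.
    At 18: go left to 16.
      16 is a leaf — visit 16.
    Visit 18.
    At 18: no right child.
Full in-order sequence: 31, 29, 7, 21, 4, 26, 6, 13, 8, 22, 14, 37, 27, 16, 18.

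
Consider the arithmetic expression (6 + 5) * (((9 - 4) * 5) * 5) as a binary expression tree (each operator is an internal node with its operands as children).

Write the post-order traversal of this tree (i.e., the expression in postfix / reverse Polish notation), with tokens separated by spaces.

6 5 + 9 4 - 5 * 5 * *

Post-order on an expression tree gives postfix notation: for each operator, emit left operand, right operand, then the operator.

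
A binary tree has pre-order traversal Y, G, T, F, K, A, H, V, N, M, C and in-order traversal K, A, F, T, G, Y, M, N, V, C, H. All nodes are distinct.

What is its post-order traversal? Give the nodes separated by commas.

The first element of pre-order is the root; it splits in-order into left and right subtrees.
Root Y: left subtree has 5 nodes {K, A, F, T, G}, right has 5 {M, N, V, C, H}.
  Root G: left subtree has 4 nodes {K, A, F, T}, right has 0 { }.
    Root T: left subtree has 3 nodes {K, A, F}, right has 0 { }.
      Root F: left subtree has 2 nodes {K, A}, right has 0 { }.
        Root K: left subtree has 0 nodes { }, right has 1 {A}.
  Root H: left subtree has 4 nodes {M, N, V, C}, right has 0 { }.
    Root V: left subtree has 2 nodes {M, N}, right has 1 {C}.
      Root N: left subtree has 1 node {M}, right has 0 { }.

A, K, F, T, G, M, N, C, V, H, Y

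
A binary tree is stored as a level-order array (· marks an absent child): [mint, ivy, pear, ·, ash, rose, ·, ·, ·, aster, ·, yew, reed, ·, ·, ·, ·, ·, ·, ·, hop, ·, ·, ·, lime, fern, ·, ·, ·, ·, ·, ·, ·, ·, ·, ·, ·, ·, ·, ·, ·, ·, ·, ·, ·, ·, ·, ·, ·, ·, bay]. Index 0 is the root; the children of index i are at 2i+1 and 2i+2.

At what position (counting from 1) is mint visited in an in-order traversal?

In-order visits the left subtree, then the node, then the right subtree.
At mint: go left to ivy.
  At ivy: no left child.
  Visit ivy.
  At ivy: go right to ash.
    At ash: go left to aster.
      At aster: no left child.
      Visit aster.
      At aster: go right to hop.
        hop is a leaf — visit hop.
    Visit ash.
    At ash: no right child.
Visit mint.
At mint: go right to pear.
  At pear: go left to rose.
    At rose: go left to yew.
      At yew: no left child.
      Visit yew.
      At yew: go right to lime.
        At lime: no left child.
        Visit lime.
        At lime: go right to bay.
          bay is a leaf — visit bay.
    Visit rose.
    At rose: go right to reed.
      At reed: go left to fern.
        fern is a leaf — visit fern.
      Visit reed.
      At reed: no right child.
  Visit pear.
  At pear: no right child.
Full in-order sequence: ivy, aster, hop, ash, mint, yew, lime, bay, rose, fern, reed, pear.

5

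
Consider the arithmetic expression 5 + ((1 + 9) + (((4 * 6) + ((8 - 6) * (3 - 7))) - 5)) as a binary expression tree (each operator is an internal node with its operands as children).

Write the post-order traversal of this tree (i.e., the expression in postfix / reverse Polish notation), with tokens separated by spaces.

Post-order on an expression tree gives postfix notation: for each operator, emit left operand, right operand, then the operator.

5 1 9 + 4 6 * 8 6 - 3 7 - * + 5 - + +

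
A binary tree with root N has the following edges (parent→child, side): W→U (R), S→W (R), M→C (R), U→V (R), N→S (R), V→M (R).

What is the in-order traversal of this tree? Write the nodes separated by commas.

N, S, W, U, V, M, C

In-order visits the left subtree, then the node, then the right subtree.
At N: no left child.
Visit N.
At N: go right to S.
  At S: no left child.
  Visit S.
  At S: go right to W.
    At W: no left child.
    Visit W.
    At W: go right to U.
      At U: no left child.
      Visit U.
      At U: go right to V.
        At V: no left child.
        Visit V.
        At V: go right to M.
          At M: no left child.
          Visit M.
          At M: go right to C.
            C is a leaf — visit C.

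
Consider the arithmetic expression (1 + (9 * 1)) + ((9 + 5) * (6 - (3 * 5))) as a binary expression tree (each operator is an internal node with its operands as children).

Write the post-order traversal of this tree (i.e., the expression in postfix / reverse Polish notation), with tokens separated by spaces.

1 9 1 * + 9 5 + 6 3 5 * - * +

Post-order on an expression tree gives postfix notation: for each operator, emit left operand, right operand, then the operator.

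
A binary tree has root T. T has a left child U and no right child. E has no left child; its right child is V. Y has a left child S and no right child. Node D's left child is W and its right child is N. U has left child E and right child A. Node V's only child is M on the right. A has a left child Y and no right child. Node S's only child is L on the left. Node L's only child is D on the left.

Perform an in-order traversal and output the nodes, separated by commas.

E, V, M, U, W, D, N, L, S, Y, A, T

In-order visits the left subtree, then the node, then the right subtree.
At T: go left to U.
  At U: go left to E.
    At E: no left child.
    Visit E.
    At E: go right to V.
      At V: no left child.
      Visit V.
      At V: go right to M.
        M is a leaf — visit M.
  Visit U.
  At U: go right to A.
    At A: go left to Y.
      At Y: go left to S.
        At S: go left to L.
          At L: go left to D.
            At D: go left to W.
              W is a leaf — visit W.
            Visit D.
            At D: go right to N.
              N is a leaf — visit N.
          Visit L.
          At L: no right child.
        Visit S.
        At S: no right child.
      Visit Y.
      At Y: no right child.
    Visit A.
    At A: no right child.
Visit T.
At T: no right child.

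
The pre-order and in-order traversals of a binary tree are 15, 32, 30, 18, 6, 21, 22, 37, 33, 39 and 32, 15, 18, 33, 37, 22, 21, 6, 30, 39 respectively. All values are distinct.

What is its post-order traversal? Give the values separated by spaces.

The first element of pre-order is the root; it splits in-order into left and right subtrees.
Root 15: left subtree has 1 node {32}, right has 8 {18, 33, 37, 22, 21, 6, 30, 39}.
  Root 30: left subtree has 6 nodes {18, 33, 37, 22, 21, 6}, right has 1 {39}.
    Root 18: left subtree has 0 nodes { }, right has 5 {33, 37, 22, 21, 6}.
      Root 6: left subtree has 4 nodes {33, 37, 22, 21}, right has 0 { }.
        Root 21: left subtree has 3 nodes {33, 37, 22}, right has 0 { }.
          Root 22: left subtree has 2 nodes {33, 37}, right has 0 { }.
            Root 37: left subtree has 1 node {33}, right has 0 { }.

32 33 37 22 21 6 18 39 30 15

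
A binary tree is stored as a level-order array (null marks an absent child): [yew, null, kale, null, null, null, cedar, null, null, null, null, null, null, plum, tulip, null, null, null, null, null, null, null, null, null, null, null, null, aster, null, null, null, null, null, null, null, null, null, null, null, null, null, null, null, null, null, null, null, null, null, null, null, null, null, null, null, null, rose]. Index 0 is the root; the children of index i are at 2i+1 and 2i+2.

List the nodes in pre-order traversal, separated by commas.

Pre-order visits the node, then its left subtree, then its right subtree.
Visit yew.
At yew: no left child.
At yew: go right to kale.
  Visit kale.
  At kale: no left child.
  At kale: go right to cedar.
    Visit cedar.
    At cedar: go left to plum.
      Visit plum.
      At plum: go left to aster.
        Visit aster.
        At aster: no left child.
        At aster: go right to rose.
          rose is a leaf — visit rose.
      At plum: no right child.
    At cedar: go right to tulip.
      tulip is a leaf — visit tulip.

yew, kale, cedar, plum, aster, rose, tulip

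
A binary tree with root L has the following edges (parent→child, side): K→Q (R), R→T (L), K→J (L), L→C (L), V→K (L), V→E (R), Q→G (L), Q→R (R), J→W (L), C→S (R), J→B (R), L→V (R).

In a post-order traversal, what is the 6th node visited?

Post-order visits the left subtree, then the right subtree, then the node.
At L: go left to C.
  At C: no left child.
  At C: go right to S.
    S is a leaf — visit S.
  Visit C.
At L: go right to V.
  At V: go left to K.
    At K: go left to J.
      At J: go left to W.
        W is a leaf — visit W.
      At J: go right to B.
        B is a leaf — visit B.
      Visit J.
    At K: go right to Q.
      At Q: go left to G.
        G is a leaf — visit G.
      At Q: go right to R.
        At R: go left to T.
          T is a leaf — visit T.
        At R: no right child.
        Visit R.
      Visit Q.
    Visit K.
  At V: go right to E.
    E is a leaf — visit E.
  Visit V.
Visit L.
Full post-order sequence: S, C, W, B, J, G, T, R, Q, K, E, V, L.

G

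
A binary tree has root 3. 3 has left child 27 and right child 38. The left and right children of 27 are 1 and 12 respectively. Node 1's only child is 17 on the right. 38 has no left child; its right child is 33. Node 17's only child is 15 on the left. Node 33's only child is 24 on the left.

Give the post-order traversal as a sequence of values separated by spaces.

15 17 1 12 27 24 33 38 3

Post-order visits the left subtree, then the right subtree, then the node.
At 3: go left to 27.
  At 27: go left to 1.
    At 1: no left child.
    At 1: go right to 17.
      At 17: go left to 15.
        15 is a leaf — visit 15.
      At 17: no right child.
      Visit 17.
    Visit 1.
  At 27: go right to 12.
    12 is a leaf — visit 12.
  Visit 27.
At 3: go right to 38.
  At 38: no left child.
  At 38: go right to 33.
    At 33: go left to 24.
      24 is a leaf — visit 24.
    At 33: no right child.
    Visit 33.
  Visit 38.
Visit 3.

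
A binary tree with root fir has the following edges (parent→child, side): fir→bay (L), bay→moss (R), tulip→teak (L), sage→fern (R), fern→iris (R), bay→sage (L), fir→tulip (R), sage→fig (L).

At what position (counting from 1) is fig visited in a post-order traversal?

1

Post-order visits the left subtree, then the right subtree, then the node.
At fir: go left to bay.
  At bay: go left to sage.
    At sage: go left to fig.
      fig is a leaf — visit fig.
    At sage: go right to fern.
      At fern: no left child.
      At fern: go right to iris.
        iris is a leaf — visit iris.
      Visit fern.
    Visit sage.
  At bay: go right to moss.
    moss is a leaf — visit moss.
  Visit bay.
At fir: go right to tulip.
  At tulip: go left to teak.
    teak is a leaf — visit teak.
  At tulip: no right child.
  Visit tulip.
Visit fir.
Full post-order sequence: fig, iris, fern, sage, moss, bay, teak, tulip, fir.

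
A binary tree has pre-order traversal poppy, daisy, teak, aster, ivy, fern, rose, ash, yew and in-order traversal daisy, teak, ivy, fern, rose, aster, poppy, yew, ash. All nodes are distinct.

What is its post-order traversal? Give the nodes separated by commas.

The first element of pre-order is the root; it splits in-order into left and right subtrees.
Root poppy: left subtree has 6 nodes {daisy, teak, ivy, fern, rose, aster}, right has 2 {yew, ash}.
  Root daisy: left subtree has 0 nodes { }, right has 5 {teak, ivy, fern, rose, aster}.
    Root teak: left subtree has 0 nodes { }, right has 4 {ivy, fern, rose, aster}.
      Root aster: left subtree has 3 nodes {ivy, fern, rose}, right has 0 { }.
        Root ivy: left subtree has 0 nodes { }, right has 2 {fern, rose}.
          Root fern: left subtree has 0 nodes { }, right has 1 {rose}.
  Root ash: left subtree has 1 node {yew}, right has 0 { }.

rose, fern, ivy, aster, teak, daisy, yew, ash, poppy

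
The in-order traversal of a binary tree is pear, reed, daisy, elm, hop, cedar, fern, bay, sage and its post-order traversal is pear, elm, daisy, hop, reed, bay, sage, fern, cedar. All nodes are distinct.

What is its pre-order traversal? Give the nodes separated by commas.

cedar, reed, pear, hop, daisy, elm, fern, sage, bay

The last element of post-order is the root; it splits in-order into left and right subtrees.
Root cedar: left subtree has 5 nodes {pear, reed, daisy, elm, hop}, right has 3 {fern, bay, sage}.
  Root reed: left subtree has 1 node {pear}, right has 3 {daisy, elm, hop}.
    Root hop: left subtree has 2 nodes {daisy, elm}, right has 0 { }.
      Root daisy: left subtree has 0 nodes { }, right has 1 {elm}.
  Root fern: left subtree has 0 nodes { }, right has 2 {bay, sage}.
    Root sage: left subtree has 1 node {bay}, right has 0 { }.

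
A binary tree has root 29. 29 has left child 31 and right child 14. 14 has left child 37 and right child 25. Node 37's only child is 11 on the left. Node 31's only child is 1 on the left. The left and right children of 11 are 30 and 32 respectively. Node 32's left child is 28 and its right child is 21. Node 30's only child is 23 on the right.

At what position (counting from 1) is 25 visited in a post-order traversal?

Post-order visits the left subtree, then the right subtree, then the node.
At 29: go left to 31.
  At 31: go left to 1.
    1 is a leaf — visit 1.
  At 31: no right child.
  Visit 31.
At 29: go right to 14.
  At 14: go left to 37.
    At 37: go left to 11.
      At 11: go left to 30.
        At 30: no left child.
        At 30: go right to 23.
          23 is a leaf — visit 23.
        Visit 30.
      At 11: go right to 32.
        At 32: go left to 28.
          28 is a leaf — visit 28.
        At 32: go right to 21.
          21 is a leaf — visit 21.
        Visit 32.
      Visit 11.
    At 37: no right child.
    Visit 37.
  At 14: go right to 25.
    25 is a leaf — visit 25.
  Visit 14.
Visit 29.
Full post-order sequence: 1, 31, 23, 30, 28, 21, 32, 11, 37, 25, 14, 29.

10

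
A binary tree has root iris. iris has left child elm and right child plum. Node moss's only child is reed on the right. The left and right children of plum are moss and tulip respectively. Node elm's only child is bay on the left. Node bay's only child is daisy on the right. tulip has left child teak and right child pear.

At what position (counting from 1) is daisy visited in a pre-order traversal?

4

Pre-order visits the node, then its left subtree, then its right subtree.
Visit iris.
At iris: go left to elm.
  Visit elm.
  At elm: go left to bay.
    Visit bay.
    At bay: no left child.
    At bay: go right to daisy.
      daisy is a leaf — visit daisy.
  At elm: no right child.
At iris: go right to plum.
  Visit plum.
  At plum: go left to moss.
    Visit moss.
    At moss: no left child.
    At moss: go right to reed.
      reed is a leaf — visit reed.
  At plum: go right to tulip.
    Visit tulip.
    At tulip: go left to teak.
      teak is a leaf — visit teak.
    At tulip: go right to pear.
      pear is a leaf — visit pear.
Full pre-order sequence: iris, elm, bay, daisy, plum, moss, reed, tulip, teak, pear.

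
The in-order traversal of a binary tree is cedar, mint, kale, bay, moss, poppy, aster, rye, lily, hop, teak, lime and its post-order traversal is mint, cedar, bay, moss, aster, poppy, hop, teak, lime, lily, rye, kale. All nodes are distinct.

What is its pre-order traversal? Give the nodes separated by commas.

The last element of post-order is the root; it splits in-order into left and right subtrees.
Root kale: left subtree has 2 nodes {cedar, mint}, right has 9 {bay, moss, poppy, aster, rye, lily, hop, teak, lime}.
  Root cedar: left subtree has 0 nodes { }, right has 1 {mint}.
  Root rye: left subtree has 4 nodes {bay, moss, poppy, aster}, right has 4 {lily, hop, teak, lime}.
    Root poppy: left subtree has 2 nodes {bay, moss}, right has 1 {aster}.
      Root moss: left subtree has 1 node {bay}, right has 0 { }.
    Root lily: left subtree has 0 nodes { }, right has 3 {hop, teak, lime}.
      Root lime: left subtree has 2 nodes {hop, teak}, right has 0 { }.
        Root teak: left subtree has 1 node {hop}, right has 0 { }.

kale, cedar, mint, rye, poppy, moss, bay, aster, lily, lime, teak, hop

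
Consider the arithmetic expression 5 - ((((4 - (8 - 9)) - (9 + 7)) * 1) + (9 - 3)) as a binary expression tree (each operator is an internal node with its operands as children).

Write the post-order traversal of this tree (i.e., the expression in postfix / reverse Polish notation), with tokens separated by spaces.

Post-order on an expression tree gives postfix notation: for each operator, emit left operand, right operand, then the operator.

5 4 8 9 - - 9 7 + - 1 * 9 3 - + -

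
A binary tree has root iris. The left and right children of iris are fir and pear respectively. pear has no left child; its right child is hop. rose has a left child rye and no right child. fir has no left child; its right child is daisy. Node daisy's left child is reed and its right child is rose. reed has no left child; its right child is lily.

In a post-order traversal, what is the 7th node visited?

Post-order visits the left subtree, then the right subtree, then the node.
At iris: go left to fir.
  At fir: no left child.
  At fir: go right to daisy.
    At daisy: go left to reed.
      At reed: no left child.
      At reed: go right to lily.
        lily is a leaf — visit lily.
      Visit reed.
    At daisy: go right to rose.
      At rose: go left to rye.
        rye is a leaf — visit rye.
      At rose: no right child.
      Visit rose.
    Visit daisy.
  Visit fir.
At iris: go right to pear.
  At pear: no left child.
  At pear: go right to hop.
    hop is a leaf — visit hop.
  Visit pear.
Visit iris.
Full post-order sequence: lily, reed, rye, rose, daisy, fir, hop, pear, iris.

hop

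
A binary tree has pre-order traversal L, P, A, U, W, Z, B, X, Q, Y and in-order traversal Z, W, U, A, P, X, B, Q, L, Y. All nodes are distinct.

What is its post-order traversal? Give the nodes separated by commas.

Z, W, U, A, X, Q, B, P, Y, L

The first element of pre-order is the root; it splits in-order into left and right subtrees.
Root L: left subtree has 8 nodes {Z, W, U, A, P, X, B, Q}, right has 1 {Y}.
  Root P: left subtree has 4 nodes {Z, W, U, A}, right has 3 {X, B, Q}.
    Root A: left subtree has 3 nodes {Z, W, U}, right has 0 { }.
      Root U: left subtree has 2 nodes {Z, W}, right has 0 { }.
        Root W: left subtree has 1 node {Z}, right has 0 { }.
    Root B: left subtree has 1 node {X}, right has 1 {Q}.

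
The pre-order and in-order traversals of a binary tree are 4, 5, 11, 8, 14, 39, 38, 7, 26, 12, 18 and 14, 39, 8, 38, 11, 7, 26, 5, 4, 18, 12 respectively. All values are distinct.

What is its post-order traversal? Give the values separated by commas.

The first element of pre-order is the root; it splits in-order into left and right subtrees.
Root 4: left subtree has 8 nodes {14, 39, 8, 38, 11, 7, 26, 5}, right has 2 {18, 12}.
  Root 5: left subtree has 7 nodes {14, 39, 8, 38, 11, 7, 26}, right has 0 { }.
    Root 11: left subtree has 4 nodes {14, 39, 8, 38}, right has 2 {7, 26}.
      Root 8: left subtree has 2 nodes {14, 39}, right has 1 {38}.
        Root 14: left subtree has 0 nodes { }, right has 1 {39}.
      Root 7: left subtree has 0 nodes { }, right has 1 {26}.
  Root 12: left subtree has 1 node {18}, right has 0 { }.

39, 14, 38, 8, 26, 7, 11, 5, 18, 12, 4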